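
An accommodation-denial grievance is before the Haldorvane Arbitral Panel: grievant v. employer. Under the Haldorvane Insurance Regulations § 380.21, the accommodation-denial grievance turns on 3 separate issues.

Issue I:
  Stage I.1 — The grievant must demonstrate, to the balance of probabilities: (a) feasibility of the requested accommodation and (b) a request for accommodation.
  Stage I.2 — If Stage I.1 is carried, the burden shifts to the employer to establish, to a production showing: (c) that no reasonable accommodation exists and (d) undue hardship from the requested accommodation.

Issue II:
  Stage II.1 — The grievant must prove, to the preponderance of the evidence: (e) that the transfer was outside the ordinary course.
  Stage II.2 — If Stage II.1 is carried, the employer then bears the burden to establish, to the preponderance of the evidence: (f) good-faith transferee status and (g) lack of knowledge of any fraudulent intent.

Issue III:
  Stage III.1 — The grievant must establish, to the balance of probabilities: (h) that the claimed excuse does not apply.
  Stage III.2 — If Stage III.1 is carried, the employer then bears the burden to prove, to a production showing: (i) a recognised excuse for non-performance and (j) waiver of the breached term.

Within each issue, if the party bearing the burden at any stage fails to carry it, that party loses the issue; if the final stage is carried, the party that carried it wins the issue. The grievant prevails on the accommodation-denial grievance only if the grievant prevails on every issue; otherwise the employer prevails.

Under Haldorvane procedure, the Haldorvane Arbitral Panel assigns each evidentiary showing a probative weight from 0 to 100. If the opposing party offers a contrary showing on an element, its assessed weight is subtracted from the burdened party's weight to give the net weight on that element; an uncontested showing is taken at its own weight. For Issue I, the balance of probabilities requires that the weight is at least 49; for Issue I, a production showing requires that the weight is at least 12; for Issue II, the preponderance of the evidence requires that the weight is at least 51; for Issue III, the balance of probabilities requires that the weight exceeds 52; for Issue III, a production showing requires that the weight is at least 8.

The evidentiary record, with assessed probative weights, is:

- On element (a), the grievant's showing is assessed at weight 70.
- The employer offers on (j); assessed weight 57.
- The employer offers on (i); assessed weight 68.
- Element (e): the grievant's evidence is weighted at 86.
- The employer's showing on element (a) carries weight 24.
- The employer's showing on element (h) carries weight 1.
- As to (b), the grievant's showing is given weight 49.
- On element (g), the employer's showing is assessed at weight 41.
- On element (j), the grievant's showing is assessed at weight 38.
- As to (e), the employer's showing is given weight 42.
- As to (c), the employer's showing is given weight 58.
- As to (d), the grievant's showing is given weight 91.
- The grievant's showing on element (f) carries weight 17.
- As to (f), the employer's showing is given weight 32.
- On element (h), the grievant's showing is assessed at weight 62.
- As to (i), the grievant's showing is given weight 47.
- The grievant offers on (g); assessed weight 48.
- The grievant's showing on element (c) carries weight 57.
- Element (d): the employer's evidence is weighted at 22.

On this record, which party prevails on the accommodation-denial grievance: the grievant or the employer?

— Issue I —
At Stage I.1 the grievant must meet the balance of probabilities (weight is at least 49): on (a) the weight is 70 less the opposing 24 gives net 46, which does not reach 49, so (a) does not meet the standard; on (b) the weight is 49, which does reach 49, so (b) meets the standard.
  The grievant does not carry Stage I.1.
So the employer prevails on this issue.
— Issue II —
At Stage II.1 the grievant must meet the preponderance of the evidence (weight is at least 51): on (e) the weight is 86 less the opposing 42 gives net 44, < 51, so (e) does not meet the standard.
  Not every element is met, so the grievant fails to carry Stage II.1.
The analysis ends at Stage II.1; the employer prevails on this issue.
— Issue III —
Stage III.1 (grievant, the balance of probabilities, weight exceeds 52): (h) net 62−1=61 > 52 — meets.
  Stage III.1 carried; the burden shifts to the employer.
Stage III.2 (employer, a production showing, weight is at least 8): (i) net 68−47=21 ≥ 8 — meets; (j) net 57−38=19 ≥ 8 — meets.
  The employer carries the last stage.
All stages carried — the employer prevails on this issue.
Per-issue: Issue I → employer; Issue II → employer; Issue III → employer. The grievant must prevail on every issue; overall, the employer prevails.

employer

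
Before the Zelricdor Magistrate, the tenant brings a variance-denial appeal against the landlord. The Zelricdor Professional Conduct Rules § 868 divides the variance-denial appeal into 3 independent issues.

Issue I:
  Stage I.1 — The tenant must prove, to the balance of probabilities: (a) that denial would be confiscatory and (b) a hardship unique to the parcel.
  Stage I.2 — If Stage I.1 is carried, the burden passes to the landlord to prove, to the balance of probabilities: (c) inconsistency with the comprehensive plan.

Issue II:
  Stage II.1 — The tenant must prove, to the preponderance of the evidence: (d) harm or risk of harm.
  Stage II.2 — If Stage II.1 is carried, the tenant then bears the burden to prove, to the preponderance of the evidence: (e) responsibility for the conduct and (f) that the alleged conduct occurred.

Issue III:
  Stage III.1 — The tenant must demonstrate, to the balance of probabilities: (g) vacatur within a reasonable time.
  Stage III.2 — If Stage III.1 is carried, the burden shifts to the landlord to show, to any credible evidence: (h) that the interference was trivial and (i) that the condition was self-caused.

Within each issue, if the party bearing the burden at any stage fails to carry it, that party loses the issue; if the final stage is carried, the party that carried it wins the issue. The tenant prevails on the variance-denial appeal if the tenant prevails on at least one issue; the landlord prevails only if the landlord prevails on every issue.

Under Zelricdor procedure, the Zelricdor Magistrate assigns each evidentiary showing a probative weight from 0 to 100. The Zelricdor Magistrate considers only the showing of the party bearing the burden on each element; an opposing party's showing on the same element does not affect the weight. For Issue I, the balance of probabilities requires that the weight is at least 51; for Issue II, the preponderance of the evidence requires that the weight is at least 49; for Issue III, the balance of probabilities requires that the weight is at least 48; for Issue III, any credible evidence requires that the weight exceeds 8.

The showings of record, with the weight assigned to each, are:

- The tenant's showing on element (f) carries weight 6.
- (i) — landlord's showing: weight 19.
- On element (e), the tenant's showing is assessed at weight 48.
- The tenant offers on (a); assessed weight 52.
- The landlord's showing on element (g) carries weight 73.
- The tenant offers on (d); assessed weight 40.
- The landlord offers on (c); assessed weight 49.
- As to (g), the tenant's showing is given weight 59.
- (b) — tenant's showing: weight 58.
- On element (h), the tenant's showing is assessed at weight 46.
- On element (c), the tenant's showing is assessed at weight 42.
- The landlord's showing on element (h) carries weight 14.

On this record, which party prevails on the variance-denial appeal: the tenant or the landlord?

tenant

— Issue I —
Stage I.1 (tenant, the balance of probabilities, weight is at least 51): (a) 52 ≥ 51 — meets; (b) 58 ≥ 51 — meets.
  The tenant carries Stage I.1; the landlord now bears the burden.
Stage I.2 (landlord, the balance of probabilities, weight is at least 51): (c) 49 (tenant's 42 disregarded) < 51 — fails.
  The landlord does not carry Stage I.2.
The tenant prevails on this issue.
— Issue II —
Stage II.1 — burden on tenant; standard: the preponderance of the evidence (weight is at least 49).
    (d): 40 < 49 [not met]
  Stage II.1 not carried; the tenant fails its burden.
So the landlord prevails on this issue.
— Issue III —
Stage III.1 — burden on tenant; standard: the balance of probabilities (weight is at least 48).
    (g): 59 (landlord's 73 disregarded) ≥ 48 [met]
  The tenant carries Stage III.1; the landlord now bears the burden.
Stage III.2 — burden on landlord; standard: any credible evidence (weight exceeds 8).
    (h): 14 (tenant's 46 disregarded) > 8 [met]
    (i): 19 > 8 [met]
  All elements met at the final stage.
With every stage satisfied, the landlord prevails on this issue.
Per-issue: Issue I → tenant; Issue II → landlord; Issue III → landlord. The tenant must prevail on at least one issue; overall, the tenant prevails.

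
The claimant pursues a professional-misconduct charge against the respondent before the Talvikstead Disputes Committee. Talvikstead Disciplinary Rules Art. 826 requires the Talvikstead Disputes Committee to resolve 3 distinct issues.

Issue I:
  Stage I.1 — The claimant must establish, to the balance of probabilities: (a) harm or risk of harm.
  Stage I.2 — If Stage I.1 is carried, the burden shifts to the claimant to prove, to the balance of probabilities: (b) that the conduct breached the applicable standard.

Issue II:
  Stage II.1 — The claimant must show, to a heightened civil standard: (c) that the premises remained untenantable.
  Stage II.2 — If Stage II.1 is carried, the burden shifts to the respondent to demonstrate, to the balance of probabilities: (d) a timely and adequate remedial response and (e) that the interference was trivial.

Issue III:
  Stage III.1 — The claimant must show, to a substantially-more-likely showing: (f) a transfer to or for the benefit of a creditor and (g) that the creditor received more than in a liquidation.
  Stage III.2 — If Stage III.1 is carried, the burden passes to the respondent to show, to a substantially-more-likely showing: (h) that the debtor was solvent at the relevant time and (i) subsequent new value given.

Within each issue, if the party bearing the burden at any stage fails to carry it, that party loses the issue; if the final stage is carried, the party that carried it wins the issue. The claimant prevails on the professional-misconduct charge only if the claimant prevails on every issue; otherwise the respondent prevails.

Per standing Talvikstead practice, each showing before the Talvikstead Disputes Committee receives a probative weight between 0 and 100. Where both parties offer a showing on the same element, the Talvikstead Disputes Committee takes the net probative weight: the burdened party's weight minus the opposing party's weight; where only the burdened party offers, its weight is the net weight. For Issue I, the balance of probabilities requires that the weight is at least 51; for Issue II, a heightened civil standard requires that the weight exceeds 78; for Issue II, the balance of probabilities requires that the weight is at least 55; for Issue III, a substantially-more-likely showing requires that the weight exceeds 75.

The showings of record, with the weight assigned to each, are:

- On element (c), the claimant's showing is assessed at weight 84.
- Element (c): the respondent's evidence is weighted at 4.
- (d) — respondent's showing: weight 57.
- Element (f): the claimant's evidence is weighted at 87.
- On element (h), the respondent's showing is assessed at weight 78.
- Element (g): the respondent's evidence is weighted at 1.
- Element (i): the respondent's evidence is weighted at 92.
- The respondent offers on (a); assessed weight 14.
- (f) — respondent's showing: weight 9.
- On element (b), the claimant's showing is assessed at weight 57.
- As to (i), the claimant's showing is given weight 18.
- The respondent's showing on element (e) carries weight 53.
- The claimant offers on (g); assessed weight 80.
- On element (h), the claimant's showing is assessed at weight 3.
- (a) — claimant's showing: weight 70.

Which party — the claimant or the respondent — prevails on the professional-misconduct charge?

— Issue I —
Stage I.1 (claimant, the balance of probabilities, weight is at least 51): (a) net 70−14=56 ≥ 51 — meets.
  Stage I.1 carried; the burden remains with the claimant.
Stage I.2 (claimant, the balance of probabilities, weight is at least 51): (b) 57 ≥ 51 — meets.
  All elements met at the final stage.
With every stage satisfied, the claimant prevails on this issue.
— Issue II —
At Stage II.1 the claimant must meet a heightened civil standard (weight exceeds 78): on (c) the weight is 84 less the opposing 4 gives net 80, which does exceed 78, so (c) meets the standard.
  The claimant carries Stage II.1; the respondent now bears the burden.
At Stage II.2 the respondent must meet the balance of probabilities (weight is at least 55): on (d) the weight is 57, which does reach 55, so (d) meets the standard; on (e) the weight is 53, which does not reach 55, so (e) does not meet the standard.
  The respondent does not carry Stage II.2.
So the claimant prevails on this issue.
— Issue III —
Stage III.1 — burden on claimant; standard: a substantially-more-likely showing (weight exceeds 75).
    (f): 87 − 9 = 78 > 75 [met]
    (g): 80 − 1 = 79 > 75 [met]
  Stage III.1 carried; the burden shifts to the respondent.
Stage III.2 — burden on respondent; standard: a substantially-more-likely showing (weight exceeds 75).
    (h): 78 − 3 = 75 ≤ 75 [not met]
    (i): 92 − 18 = 74 ≤ 75 [not met]
  The respondent does not carry Stage III.2.
The analysis ends at Stage III.2; the claimant prevails on this issue.
Per-issue: Issue I → claimant; Issue II → claimant; Issue III → claimant. The claimant must prevail on every issue; overall, the claimant prevails.

claimant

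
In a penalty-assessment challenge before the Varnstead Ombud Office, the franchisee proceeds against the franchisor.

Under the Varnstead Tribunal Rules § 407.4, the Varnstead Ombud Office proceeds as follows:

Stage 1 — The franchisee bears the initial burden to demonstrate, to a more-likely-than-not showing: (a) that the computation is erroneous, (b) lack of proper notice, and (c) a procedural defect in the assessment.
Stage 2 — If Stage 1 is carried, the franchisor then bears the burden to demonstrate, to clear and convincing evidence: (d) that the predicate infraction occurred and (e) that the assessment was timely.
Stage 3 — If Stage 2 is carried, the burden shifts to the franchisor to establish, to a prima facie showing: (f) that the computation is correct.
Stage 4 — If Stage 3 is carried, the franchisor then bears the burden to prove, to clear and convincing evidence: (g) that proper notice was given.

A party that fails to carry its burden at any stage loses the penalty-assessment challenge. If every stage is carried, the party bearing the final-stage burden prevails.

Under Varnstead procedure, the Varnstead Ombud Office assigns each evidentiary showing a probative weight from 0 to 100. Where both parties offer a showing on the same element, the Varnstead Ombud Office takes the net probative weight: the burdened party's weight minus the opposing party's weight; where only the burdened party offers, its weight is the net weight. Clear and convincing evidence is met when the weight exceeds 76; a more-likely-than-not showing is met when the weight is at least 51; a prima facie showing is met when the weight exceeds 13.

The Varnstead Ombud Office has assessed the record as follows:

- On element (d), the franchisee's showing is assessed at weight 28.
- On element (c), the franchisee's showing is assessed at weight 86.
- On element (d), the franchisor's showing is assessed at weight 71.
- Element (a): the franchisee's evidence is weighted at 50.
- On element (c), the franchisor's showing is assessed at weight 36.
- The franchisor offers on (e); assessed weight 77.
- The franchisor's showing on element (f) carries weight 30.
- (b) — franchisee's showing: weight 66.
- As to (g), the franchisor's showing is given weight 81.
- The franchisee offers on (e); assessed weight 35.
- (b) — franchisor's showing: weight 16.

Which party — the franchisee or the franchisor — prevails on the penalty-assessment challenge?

Stage 1 — burden on franchisee; standard: a more-likely-than-not showing (weight is at least 51).
    (a): 50 < 51 [not met]
    (b): 66 − 16 = 50 < 51 [not met]
    (c): 86 − 36 = 50 < 51 [not met]
  Not every element is met, so the franchisee fails to carry Stage 1.
The franchisor prevails.

franchisor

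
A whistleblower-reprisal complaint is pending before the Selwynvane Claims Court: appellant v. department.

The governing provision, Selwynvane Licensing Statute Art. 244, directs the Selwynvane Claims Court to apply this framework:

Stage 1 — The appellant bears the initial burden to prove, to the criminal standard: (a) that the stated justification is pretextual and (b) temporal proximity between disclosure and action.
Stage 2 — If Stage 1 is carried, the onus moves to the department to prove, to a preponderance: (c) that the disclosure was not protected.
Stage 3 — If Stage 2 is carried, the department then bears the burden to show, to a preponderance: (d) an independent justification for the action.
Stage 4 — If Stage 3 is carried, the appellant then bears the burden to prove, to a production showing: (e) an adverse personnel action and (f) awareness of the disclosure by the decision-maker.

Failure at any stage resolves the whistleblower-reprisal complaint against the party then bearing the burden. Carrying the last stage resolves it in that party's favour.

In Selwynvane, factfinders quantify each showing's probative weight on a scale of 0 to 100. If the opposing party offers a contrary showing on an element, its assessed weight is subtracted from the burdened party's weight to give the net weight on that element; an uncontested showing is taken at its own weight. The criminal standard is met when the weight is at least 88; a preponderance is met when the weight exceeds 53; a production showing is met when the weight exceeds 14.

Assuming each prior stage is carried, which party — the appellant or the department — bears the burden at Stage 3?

department

Stage 3's rule assigns the burden to the department (to a preponderance).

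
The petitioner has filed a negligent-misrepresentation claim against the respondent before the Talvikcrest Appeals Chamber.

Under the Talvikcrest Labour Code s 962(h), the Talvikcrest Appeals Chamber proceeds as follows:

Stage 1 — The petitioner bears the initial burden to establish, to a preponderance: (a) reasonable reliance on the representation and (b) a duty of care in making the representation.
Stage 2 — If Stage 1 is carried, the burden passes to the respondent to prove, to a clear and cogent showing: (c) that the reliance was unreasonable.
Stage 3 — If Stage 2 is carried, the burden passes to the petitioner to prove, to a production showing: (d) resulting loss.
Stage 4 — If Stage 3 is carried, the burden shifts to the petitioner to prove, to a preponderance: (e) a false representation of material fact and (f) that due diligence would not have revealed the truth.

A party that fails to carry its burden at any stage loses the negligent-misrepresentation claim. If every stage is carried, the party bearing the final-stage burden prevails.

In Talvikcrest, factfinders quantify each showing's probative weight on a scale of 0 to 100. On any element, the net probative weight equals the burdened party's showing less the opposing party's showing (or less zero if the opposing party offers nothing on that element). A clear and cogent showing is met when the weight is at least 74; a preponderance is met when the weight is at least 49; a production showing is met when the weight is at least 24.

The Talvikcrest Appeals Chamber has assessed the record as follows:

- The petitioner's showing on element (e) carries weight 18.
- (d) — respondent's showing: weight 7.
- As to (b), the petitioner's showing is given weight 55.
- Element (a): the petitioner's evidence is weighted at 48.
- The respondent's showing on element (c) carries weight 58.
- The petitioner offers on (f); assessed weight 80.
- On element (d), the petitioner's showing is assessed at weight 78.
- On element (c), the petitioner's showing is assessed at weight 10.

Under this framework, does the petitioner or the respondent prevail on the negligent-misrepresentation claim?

At Stage 1 the petitioner must meet a preponderance (weight is at least 49): on (a) the weight is 48, which does not reach 49, so (a) does not meet the standard; on (b) the weight is 55, ≥ 49, so (b) meets the standard.
  The petitioner does not carry Stage 1.
So the respondent prevails.

respondent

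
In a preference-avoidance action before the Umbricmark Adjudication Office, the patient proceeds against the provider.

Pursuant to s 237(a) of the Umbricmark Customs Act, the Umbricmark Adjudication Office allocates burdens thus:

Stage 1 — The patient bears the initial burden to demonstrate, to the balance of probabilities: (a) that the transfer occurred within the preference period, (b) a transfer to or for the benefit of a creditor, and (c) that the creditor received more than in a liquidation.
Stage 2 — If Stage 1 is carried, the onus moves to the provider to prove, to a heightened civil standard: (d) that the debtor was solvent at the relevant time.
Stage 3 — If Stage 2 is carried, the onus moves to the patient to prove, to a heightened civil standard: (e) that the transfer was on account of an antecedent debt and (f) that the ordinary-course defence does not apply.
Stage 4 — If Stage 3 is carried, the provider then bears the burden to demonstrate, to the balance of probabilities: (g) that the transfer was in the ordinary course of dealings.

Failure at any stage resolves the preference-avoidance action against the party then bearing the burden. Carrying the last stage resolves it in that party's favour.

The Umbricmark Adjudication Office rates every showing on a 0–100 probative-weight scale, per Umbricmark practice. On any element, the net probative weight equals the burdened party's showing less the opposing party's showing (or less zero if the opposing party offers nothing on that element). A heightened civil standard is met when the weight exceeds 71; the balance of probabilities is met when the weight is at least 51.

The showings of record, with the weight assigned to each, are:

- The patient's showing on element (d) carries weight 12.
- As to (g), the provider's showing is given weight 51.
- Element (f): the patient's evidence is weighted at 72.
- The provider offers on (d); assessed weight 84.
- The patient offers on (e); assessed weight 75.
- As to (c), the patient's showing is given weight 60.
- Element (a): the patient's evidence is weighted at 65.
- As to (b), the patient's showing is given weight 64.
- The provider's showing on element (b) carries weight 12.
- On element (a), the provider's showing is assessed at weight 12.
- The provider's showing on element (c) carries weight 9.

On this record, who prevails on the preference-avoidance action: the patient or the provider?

provider

Stage 1 — burden on patient; standard: the balance of probabilities (weight is at least 51).
    (a): 65 − 12 = 53 ≥ 51 [met]
    (b): 64 − 12 = 52 ≥ 51 [met]
    (c): 60 − 9 = 51 ≥ 51 [met]
  Stage 1 is satisfied; the onus moves to the provider.
Stage 2 — burden on provider; standard: a heightened civil standard (weight exceeds 71).
    (d): 84 − 12 = 72 > 71 [met]
  All elements met. The burden passes to the patient.
Stage 3 — burden on patient; standard: a heightened civil standard (weight exceeds 71).
    (e): 75 > 71 [met]
    (f): 72 > 71 [met]
  The patient carries Stage 3; the provider now bears the burden.
Stage 4 — burden on provider; standard: the balance of probabilities (weight is at least 51).
    (g): 51 ≥ 51 [met]
  All elements met at the final stage.
All stages carried — the provider prevails.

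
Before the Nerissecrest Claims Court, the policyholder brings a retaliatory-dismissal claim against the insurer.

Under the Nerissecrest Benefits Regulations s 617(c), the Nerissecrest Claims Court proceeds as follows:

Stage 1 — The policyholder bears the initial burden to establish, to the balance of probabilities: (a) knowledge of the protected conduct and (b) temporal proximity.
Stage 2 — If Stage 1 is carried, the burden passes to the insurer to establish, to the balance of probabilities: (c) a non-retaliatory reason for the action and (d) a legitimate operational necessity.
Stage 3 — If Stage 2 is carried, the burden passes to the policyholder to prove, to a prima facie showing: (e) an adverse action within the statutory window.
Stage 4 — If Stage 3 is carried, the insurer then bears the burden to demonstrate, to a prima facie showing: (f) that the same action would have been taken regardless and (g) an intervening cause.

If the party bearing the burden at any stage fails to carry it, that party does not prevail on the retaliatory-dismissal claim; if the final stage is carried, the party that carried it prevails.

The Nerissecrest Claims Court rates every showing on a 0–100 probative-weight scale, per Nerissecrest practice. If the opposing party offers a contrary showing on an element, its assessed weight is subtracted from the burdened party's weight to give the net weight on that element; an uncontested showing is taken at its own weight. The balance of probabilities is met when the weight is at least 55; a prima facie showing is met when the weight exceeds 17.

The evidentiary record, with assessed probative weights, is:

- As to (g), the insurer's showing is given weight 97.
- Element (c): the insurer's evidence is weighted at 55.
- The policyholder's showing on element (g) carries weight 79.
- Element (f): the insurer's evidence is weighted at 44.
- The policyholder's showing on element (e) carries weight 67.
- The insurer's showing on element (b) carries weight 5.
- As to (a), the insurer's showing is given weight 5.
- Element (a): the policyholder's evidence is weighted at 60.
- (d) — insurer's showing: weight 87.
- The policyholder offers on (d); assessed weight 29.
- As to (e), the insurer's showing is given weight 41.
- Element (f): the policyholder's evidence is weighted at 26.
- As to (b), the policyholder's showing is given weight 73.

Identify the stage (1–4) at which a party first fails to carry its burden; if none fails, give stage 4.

stage 4

At Stage 1 the policyholder must meet the balance of probabilities (weight is at least 55): on (a) the weight is 60 less the opposing 5 gives net 55, ≥ 55, so (a) meets the standard; on (b) the weight is 73 less the opposing 5 gives net 68, which does reach 55, so (b) meets the standard.
  Stage 1 carried; the burden shifts to the insurer.
At Stage 2 the insurer must meet the balance of probabilities (weight is at least 55): on (c) the weight is 55, ≥ 55, so (c) meets the standard; on (d) the weight is 87 less the opposing 29 gives net 58, ≥ 55, so (d) meets the standard.
  All elements met. The burden passes to the policyholder.
At Stage 3 the policyholder must meet a prima facie showing (weight exceeds 17): on (e) the weight is 67 less the opposing 41 gives net 26, which does exceed 17, so (e) meets the standard.
  All elements met. The burden passes to the insurer.
At Stage 4 the insurer must meet a prima facie showing (weight exceeds 17): on (f) the weight is 44 less the opposing 26 gives net 18, > 17, so (f) meets the standard; on (g) the weight is 97 less the opposing 79 gives net 18, which does exceed 17, so (g) meets the standard.
  The insurer carries the last stage.
Every stage carried; the insurer prevails.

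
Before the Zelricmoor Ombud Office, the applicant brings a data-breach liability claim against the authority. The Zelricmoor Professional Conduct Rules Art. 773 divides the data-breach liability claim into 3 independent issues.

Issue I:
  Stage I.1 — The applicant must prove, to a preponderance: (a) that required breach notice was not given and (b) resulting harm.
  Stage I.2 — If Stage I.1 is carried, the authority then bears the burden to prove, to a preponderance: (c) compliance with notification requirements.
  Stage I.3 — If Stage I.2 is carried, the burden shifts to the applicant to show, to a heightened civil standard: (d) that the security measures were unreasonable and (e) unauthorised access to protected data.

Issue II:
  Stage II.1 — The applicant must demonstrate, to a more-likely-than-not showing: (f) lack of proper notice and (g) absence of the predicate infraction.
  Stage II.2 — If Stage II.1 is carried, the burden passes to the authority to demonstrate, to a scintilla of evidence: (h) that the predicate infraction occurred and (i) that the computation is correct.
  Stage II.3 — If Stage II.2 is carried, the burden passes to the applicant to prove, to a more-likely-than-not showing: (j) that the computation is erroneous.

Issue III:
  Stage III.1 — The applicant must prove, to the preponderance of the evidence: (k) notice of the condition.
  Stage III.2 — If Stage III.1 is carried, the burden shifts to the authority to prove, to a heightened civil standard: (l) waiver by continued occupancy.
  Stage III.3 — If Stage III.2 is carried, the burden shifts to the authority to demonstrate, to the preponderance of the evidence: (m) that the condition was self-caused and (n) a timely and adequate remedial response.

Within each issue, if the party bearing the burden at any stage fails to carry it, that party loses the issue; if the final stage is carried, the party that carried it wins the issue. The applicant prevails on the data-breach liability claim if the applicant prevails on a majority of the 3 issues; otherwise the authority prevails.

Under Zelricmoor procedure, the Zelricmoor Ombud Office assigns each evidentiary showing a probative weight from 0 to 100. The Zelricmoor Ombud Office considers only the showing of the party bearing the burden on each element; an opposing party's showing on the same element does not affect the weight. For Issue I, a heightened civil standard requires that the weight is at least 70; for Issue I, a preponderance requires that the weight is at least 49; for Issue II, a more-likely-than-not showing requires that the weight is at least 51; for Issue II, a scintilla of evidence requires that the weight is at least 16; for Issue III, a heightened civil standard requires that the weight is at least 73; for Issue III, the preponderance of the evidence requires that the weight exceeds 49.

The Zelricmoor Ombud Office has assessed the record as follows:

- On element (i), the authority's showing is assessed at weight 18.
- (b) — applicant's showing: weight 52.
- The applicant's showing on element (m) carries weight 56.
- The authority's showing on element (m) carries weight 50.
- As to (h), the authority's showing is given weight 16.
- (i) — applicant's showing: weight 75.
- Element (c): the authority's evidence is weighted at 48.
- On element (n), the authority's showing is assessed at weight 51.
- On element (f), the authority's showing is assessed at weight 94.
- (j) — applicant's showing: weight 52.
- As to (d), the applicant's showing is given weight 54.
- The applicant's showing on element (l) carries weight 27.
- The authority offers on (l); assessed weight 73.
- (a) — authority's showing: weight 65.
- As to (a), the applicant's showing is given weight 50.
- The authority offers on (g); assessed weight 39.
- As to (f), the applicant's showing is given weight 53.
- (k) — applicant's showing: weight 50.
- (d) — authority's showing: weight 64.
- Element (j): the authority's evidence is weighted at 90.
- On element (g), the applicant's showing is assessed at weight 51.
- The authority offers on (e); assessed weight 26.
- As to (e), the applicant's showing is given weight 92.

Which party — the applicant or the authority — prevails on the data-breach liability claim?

— Issue I —
Stage I.1 (applicant, a preponderance, weight is at least 49): (a) 50 (authority's 65 disregarded) ≥ 49 — meets; (b) 52 ≥ 49 — meets.
  Stage I.1 is satisfied; the onus moves to the authority.
Stage I.2 (authority, a preponderance, weight is at least 49): (c) 48 < 49 — fails.
  Not every element is met, so the authority fails to carry Stage I.2.
The analysis ends at Stage I.2; the applicant prevails on this issue.
— Issue II —
At Stage II.1 the applicant must meet a more-likely-than-not showing (weight is at least 51): on (f) the weight is 53 (the authority's 94 is given no effect), which does reach 51, so (f) meets the standard; on (g) the weight is 51 (the authority's 39 is given no effect), which does reach 51, so (g) meets the standard.
  All elements met. The burden passes to the authority.
At Stage II.2 the authority must meet a scintilla of evidence (weight is at least 16): on (h) the weight is 16, ≥ 16, so (h) meets the standard; on (i) the weight is 18 (the applicant's 75 is given no effect), ≥ 16, so (i) meets the standard.
  Stage II.2 is satisfied; the onus moves to the applicant.
At Stage II.3 the applicant must meet a more-likely-than-not showing (weight is at least 51): on (j) the weight is 52 (the authority's 90 is given no effect), ≥ 51, so (j) meets the standard.
  The applicant carries the last stage.
Every stage carried; the applicant prevails on this issue.
— Issue III —
Stage III.1 — burden on applicant; standard: the preponderance of the evidence (weight exceeds 49).
    (k): 50 > 49 [met]
  Stage III.1 carried; the burden shifts to the authority.
Stage III.2 — burden on authority; standard: a heightened civil standard (weight is at least 73).
    (l): 73 (applicant's 27 disregarded) ≥ 73 [met]
  Stage III.2 carried; the burden remains with the authority.
Stage III.3 — burden on authority; standard: the preponderance of the evidence (weight exceeds 49).
    (m): 50 (applicant's 56 disregarded) > 49 [met]
    (n): 51 > 49 [met]
  The authority carries the last stage.
With every stage satisfied, the authority prevails on this issue.
Per-issue: Issue I → applicant; Issue II → applicant; Issue III → authority. The applicant must prevail on a majority of issues; overall, the applicant prevails.

applicant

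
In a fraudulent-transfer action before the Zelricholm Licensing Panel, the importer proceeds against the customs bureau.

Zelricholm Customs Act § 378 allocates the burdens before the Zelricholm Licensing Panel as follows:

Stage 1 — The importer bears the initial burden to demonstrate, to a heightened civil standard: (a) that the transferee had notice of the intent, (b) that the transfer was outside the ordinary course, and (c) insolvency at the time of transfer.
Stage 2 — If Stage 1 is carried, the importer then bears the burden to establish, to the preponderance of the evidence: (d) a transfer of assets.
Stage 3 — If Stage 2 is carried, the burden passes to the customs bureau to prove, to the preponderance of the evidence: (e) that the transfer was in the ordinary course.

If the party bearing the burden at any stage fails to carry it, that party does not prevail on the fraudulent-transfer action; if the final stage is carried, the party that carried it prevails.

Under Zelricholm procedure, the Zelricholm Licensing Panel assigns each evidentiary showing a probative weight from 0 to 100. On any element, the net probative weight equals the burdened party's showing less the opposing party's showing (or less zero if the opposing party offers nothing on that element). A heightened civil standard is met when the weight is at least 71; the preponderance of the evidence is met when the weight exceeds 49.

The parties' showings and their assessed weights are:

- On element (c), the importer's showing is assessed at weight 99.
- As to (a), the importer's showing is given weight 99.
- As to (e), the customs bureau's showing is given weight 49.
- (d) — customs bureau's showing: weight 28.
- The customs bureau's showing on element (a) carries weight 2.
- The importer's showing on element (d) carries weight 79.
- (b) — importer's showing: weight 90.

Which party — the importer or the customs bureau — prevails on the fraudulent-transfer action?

importer

Stage 1 — burden on importer; standard: a heightened civil standard (weight is at least 71).
    (a): 99 − 2 = 97 ≥ 71 [met]
    (b): 90 ≥ 71 [met]
    (c): 99 ≥ 71 [met]
  All elements met. The importer retains the burden for Stage 2.
Stage 2 — burden on importer; standard: the preponderance of the evidence (weight exceeds 49).
    (d): 79 − 28 = 51 > 49 [met]
  The importer carries Stage 2; the customs bureau now bears the burden.
Stage 3 — burden on customs bureau; standard: the preponderance of the evidence (weight exceeds 49).
    (e): 49 ≤ 49 [not met]
  The customs bureau does not carry Stage 3.
The importer prevails.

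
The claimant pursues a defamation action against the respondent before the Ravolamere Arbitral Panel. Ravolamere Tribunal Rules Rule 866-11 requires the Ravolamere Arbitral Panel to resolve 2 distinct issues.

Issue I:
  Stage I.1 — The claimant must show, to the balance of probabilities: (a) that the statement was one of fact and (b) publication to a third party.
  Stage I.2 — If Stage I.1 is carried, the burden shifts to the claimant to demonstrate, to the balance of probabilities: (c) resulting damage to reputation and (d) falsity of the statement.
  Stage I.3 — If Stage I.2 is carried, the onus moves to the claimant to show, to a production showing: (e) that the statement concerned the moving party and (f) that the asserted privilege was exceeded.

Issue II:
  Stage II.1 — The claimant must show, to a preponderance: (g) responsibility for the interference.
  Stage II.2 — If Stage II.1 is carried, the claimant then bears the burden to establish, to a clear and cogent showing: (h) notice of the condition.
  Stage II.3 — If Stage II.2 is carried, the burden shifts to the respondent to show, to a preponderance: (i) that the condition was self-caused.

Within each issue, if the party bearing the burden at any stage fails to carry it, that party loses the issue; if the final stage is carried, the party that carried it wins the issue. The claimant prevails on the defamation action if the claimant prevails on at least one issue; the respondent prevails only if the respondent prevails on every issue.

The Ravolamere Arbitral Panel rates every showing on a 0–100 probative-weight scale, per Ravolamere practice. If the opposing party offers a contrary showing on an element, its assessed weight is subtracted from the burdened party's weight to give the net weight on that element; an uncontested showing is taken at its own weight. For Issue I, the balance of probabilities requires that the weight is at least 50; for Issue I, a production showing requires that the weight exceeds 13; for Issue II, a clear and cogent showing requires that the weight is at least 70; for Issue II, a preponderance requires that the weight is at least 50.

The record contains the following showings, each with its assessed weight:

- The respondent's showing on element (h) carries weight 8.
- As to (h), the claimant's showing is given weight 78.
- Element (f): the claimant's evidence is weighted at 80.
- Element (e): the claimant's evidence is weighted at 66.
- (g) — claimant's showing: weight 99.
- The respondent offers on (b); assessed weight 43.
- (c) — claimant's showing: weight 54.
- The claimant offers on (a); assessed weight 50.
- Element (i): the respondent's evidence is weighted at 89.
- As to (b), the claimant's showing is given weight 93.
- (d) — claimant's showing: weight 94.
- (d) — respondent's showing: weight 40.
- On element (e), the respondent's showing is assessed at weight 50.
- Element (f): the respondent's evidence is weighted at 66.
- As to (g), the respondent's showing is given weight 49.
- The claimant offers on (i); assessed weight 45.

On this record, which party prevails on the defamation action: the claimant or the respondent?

claimant

— Issue I —
Stage I.1 (claimant, the balance of probabilities, weight is at least 50): (a) 50 ≥ 50 — meets; (b) net 93−43=50 ≥ 50 — meets.
  Stage I.1 carried; the burden remains with the claimant.
Stage I.2 (claimant, the balance of probabilities, weight is at least 50): (c) 54 ≥ 50 — meets; (d) net 94−40=54 ≥ 50 — meets.
  All elements met. The claimant retains the burden for Stage I.3.
Stage I.3 (claimant, a production showing, weight exceeds 13): (e) net 66−50=16 > 13 — meets; (f) net 80−66=14 > 13 — meets.
  All elements met at the final stage.
With every stage satisfied, the claimant prevails on this issue.
— Issue II —
Stage II.1 (claimant, a preponderance, weight is at least 50): (g) net 99−49=50 ≥ 50 — meets.
  Stage II.1 carried; the burden remains with the claimant.
Stage II.2 (claimant, a clear and cogent showing, weight is at least 70): (h) net 78−8=70 ≥ 70 — meets.
  Stage II.2 is satisfied; the onus moves to the respondent.
Stage II.3 (respondent, a preponderance, weight is at least 50): (i) net 89−45=44 < 50 — fails.
  Stage II.3 not carried; the respondent fails its burden.
The analysis ends at Stage II.3; the claimant prevails on this issue.
Per-issue: Issue I → claimant; Issue II → claimant. The claimant must prevail on at least one issue; overall, the claimant prevails.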